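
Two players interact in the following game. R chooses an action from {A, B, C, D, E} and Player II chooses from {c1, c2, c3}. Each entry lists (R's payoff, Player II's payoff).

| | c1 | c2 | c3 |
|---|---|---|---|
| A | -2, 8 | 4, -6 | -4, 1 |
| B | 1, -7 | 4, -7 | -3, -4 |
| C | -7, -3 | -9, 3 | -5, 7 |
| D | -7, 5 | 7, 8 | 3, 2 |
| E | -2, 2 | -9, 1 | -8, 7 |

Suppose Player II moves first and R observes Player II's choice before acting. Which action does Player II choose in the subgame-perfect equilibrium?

c2

Work backward from R's decision.
- c1: BR = B, leader payoff -7.
- c2: BR = D, leader payoff 8.
- c3: BR = D, leader payoff 2.
Among -7, 8, 2, the best is 8 at c2. Subgame-perfect outcome: (D, c2) with payoffs (7, 8).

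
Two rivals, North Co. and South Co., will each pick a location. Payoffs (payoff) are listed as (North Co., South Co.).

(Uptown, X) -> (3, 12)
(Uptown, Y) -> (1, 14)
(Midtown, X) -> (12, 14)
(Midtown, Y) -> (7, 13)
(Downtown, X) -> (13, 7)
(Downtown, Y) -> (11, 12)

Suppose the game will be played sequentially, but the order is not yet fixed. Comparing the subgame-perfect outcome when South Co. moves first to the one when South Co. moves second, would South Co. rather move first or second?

If North Co. leads: South Co.'s best replies are Uptown→Y, Midtown→X, Downtown→Y; North Co.'s induced payoffs 1, 12, 11; outcome (Midtown, X), payoffs (12, 14).
If South Co. leads: North Co.'s best replies are X→Downtown, Y→Downtown; South Co.'s induced payoffs 7, 12; outcome (Downtown, Y), payoffs (11, 12).
South Co. gets 12 moving first and 14 moving second, so South Co. prefers to move second.

second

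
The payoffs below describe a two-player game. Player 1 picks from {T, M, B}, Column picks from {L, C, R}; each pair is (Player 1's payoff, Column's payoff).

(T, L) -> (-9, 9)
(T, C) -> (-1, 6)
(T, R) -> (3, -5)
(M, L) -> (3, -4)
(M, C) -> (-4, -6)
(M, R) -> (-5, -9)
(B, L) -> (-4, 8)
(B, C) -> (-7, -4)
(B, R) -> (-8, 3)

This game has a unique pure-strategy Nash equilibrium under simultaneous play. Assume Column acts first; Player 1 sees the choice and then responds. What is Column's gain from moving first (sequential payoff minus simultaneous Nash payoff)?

10

Solve by backward induction (Column leads).
- L: BR = M, leader payoff -4.
- C: BR = T, leader payoff 6.
- R: BR = T, leader payoff -5.
Column's induced payoffs are -4, 6, -5, so Column commits to C. Subgame-perfect outcome: (T, C) with payoffs (-1, 6).
Now find the simultaneous Nash equilibrium.
Player 1's best replies: L→M; C→T; R→T.
Column's best replies: T→L; M→L; B→L.
Only (M, L) has each player best-responding; Nash payoffs (3, -4).
Column's commitment gain: 6 − -4 = 10.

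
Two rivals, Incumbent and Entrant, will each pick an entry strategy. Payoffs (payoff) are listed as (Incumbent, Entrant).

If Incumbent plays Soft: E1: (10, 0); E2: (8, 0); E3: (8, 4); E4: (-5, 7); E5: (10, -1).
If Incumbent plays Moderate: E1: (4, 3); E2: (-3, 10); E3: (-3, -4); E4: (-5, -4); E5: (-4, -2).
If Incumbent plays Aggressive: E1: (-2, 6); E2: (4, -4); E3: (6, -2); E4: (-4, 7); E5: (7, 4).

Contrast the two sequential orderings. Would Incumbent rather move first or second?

If Incumbent leads: Entrant's best replies are Soft→E4, Moderate→E2, Aggressive→E4; Incumbent's induced payoffs -5, -3, -4; outcome (Moderate, E2), payoffs (-3, 10).
If Entrant leads: Incumbent's best replies are E1→Soft, E2→Soft, E3→Soft, E4→Aggressive, E5→Soft; Entrant's induced payoffs 0, 0, 4, 7, -1; outcome (Aggressive, E4), payoffs (-4, 7).
Incumbent gets -3 moving first and -4 moving second, so Incumbent prefers to move first.

first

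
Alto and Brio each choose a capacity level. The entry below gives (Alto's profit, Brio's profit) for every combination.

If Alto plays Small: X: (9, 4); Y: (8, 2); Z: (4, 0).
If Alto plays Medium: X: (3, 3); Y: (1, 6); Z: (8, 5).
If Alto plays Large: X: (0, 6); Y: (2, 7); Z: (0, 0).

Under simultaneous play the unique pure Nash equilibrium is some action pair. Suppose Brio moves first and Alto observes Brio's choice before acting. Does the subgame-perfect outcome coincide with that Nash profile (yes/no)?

Alto best-responds to each possible Brio move:
- X: Alto compares 9, 3, 0 and picks Small; Brio would get 4.
- Y: Alto compares 8, 1, 2 and picks Small; Brio would get 2.
- Z: Alto compares 4, 8, 0 and picks Medium; Brio would get 5.
Among 4, 2, 5, the best is 5 at Z. Subgame-perfect outcome: (Medium, Z) with payoffs (8, 5).
For the simultaneous game, intersect best replies.
Alto's best replies: X→Small; Y→Small; Z→Medium.
Brio's best replies: Small→X; Medium→Y; Large→Y.
The unique mutual best reply is (Small, X), giving (9, 4).
Sequential outcome (Medium, Z) differs from the Nash profile (Small, X).

no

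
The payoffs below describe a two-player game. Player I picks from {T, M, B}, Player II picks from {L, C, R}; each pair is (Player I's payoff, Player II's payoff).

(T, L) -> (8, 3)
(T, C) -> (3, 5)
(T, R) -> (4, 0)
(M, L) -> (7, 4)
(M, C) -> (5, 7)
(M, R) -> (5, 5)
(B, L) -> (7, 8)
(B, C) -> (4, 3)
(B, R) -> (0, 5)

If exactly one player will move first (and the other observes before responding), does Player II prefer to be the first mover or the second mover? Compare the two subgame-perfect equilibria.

second

If Player I leads: Player II's best replies are T→C, M→C, B→L; Player I's induced payoffs 3, 5, 7; outcome (B, L), payoffs (7, 8).
If Player II leads: Player I's best replies are L→T, C→M, R→M; Player II's induced payoffs 3, 7, 5; outcome (M, C), payoffs (5, 7).
Player II gets 7 moving first and 8 moving second, so Player II prefers to move second.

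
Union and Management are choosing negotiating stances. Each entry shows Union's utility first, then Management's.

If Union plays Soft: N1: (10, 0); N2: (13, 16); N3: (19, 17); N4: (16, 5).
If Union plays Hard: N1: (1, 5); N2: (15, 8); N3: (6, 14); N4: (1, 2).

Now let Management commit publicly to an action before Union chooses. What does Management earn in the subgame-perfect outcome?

17

Union best-responds to each possible Management move:
- N1: Union compares 10, 1 and picks Soft; Management would get 0.
- N2: Union compares 13, 15 and picks Hard; Management would get 8.
- N3: Union compares 19, 6 and picks Soft; Management would get 17.
- N4: Union compares 16, 1 and picks Soft; Management would get 5.
Maximizing over 0, 8, 17, 5, Management chooses N3. Subgame-perfect outcome: (Soft, N3) with payoffs (19, 17).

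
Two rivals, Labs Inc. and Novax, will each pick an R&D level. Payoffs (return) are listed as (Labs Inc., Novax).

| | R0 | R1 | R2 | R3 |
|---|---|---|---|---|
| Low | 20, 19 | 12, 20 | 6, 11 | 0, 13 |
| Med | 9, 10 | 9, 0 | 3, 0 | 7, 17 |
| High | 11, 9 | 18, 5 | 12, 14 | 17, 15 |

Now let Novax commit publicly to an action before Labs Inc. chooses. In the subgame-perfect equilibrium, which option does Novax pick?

Backward induction with Novax moving first.
- R0 → Labs Inc. plays Low (best of 20, 9, 11); Novax gets 19.
- R1 → Labs Inc. plays High (best of 12, 9, 18); Novax gets 5.
- R2 → Labs Inc. plays High (best of 6, 3, 12); Novax gets 14.
- R3 → Labs Inc. plays High (best of 0, 7, 17); Novax gets 15.
Maximizing over 19, 5, 14, 15, Novax chooses R0. Subgame-perfect outcome: (Low, R0) with payoffs (20, 19).

R0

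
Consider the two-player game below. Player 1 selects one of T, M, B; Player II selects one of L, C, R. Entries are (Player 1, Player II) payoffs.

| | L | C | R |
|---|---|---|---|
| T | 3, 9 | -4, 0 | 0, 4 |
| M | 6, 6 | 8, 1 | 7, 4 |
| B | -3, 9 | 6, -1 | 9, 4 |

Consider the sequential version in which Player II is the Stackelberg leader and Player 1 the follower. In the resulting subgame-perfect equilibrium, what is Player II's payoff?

6

Player 1 best-responds to each possible Player II move:
- L: Player 1 compares 3, 6, -3 and picks M; Player II would get 6.
- C: Player 1 compares -4, 8, 6 and picks M; Player II would get 1.
- R: Player 1 compares 0, 7, 9 and picks B; Player II would get 4.
Among 6, 1, 4, the best is 6 at L. Subgame-perfect outcome: (M, L) with payoffs (6, 6).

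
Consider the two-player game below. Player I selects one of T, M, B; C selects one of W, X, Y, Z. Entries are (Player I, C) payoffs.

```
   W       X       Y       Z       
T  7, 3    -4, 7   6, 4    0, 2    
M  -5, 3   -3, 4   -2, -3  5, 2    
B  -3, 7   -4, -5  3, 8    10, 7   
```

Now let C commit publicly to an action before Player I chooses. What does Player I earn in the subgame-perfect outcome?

Player I best-responds to each possible C move:
- W: Player I compares 7, -5, -3 and picks T; C would get 3.
- X: Player I compares -4, -3, -4 and picks M; C would get 4.
- Y: Player I compares 6, -2, 3 and picks T; C would get 4.
- Z: Player I compares 0, 5, 10 and picks B; C would get 7.
Among 3, 4, 4, 7, the best is 7 at Z. Subgame-perfect outcome: (B, Z) with payoffs (10, 7).

10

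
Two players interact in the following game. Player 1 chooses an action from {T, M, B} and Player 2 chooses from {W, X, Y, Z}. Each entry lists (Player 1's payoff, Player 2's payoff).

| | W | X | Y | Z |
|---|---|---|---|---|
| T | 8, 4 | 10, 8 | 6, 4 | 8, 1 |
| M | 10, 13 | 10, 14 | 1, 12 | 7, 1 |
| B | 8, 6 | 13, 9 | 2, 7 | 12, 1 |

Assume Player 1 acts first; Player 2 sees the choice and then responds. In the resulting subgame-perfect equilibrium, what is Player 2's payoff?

Work backward from Player 2's decision.
- T: BR = X, leader payoff 10.
- M: BR = X, leader payoff 10.
- B: BR = X, leader payoff 13.
Among 10, 10, 13, the best is 13 at B. Subgame-perfect outcome: (B, X) with payoffs (13, 9).

9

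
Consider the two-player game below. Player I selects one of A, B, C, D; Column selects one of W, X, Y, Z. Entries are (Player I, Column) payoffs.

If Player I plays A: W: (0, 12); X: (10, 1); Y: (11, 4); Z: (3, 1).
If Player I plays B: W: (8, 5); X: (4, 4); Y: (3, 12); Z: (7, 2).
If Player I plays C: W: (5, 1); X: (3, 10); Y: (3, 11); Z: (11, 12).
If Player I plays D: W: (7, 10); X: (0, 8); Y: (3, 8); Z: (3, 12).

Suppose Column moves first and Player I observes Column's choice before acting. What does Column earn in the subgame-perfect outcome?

12

Solve by backward induction (Column leads).
- W: BR = B, leader payoff 5.
- X: BR = A, leader payoff 1.
- Y: BR = A, leader payoff 4.
- Z: BR = C, leader payoff 12.
Column's induced payoffs are 5, 1, 4, 12, so Column commits to Z. Subgame-perfect outcome: (C, Z) with payoffs (11, 12).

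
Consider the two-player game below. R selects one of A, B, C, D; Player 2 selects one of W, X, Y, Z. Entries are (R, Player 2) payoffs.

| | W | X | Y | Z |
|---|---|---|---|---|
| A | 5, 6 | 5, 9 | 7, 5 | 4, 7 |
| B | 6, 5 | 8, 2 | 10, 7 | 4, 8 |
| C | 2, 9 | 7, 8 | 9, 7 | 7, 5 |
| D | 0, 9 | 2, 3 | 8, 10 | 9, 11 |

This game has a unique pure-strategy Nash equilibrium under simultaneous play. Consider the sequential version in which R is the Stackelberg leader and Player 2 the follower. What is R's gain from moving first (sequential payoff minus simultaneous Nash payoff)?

0

Backward induction with R moving first.
- A → Player 2 plays X (best of 6, 9, 5, 7); R gets 5.
- B → Player 2 plays Z (best of 5, 2, 7, 8); R gets 4.
- C → Player 2 plays W (best of 9, 8, 7, 5); R gets 2.
- D → Player 2 plays Z (best of 9, 3, 10, 11); R gets 9.
Maximizing over 5, 4, 2, 9, R chooses D. Subgame-perfect outcome: (D, Z) with payoffs (9, 11).
Now find the simultaneous Nash equilibrium.
R's best replies: W→B; X→B; Y→B; Z→D.
Player 2's best replies: A→X; B→Z; C→W; D→Z.
The unique mutual best reply is (D, Z), giving (9, 11).
R's commitment gain: 9 − 9 = 0.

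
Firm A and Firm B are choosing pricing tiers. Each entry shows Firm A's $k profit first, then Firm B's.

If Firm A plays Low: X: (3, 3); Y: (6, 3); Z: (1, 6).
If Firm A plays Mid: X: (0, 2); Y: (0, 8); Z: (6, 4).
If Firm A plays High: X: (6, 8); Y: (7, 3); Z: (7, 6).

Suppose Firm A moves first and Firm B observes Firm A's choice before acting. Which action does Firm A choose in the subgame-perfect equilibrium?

High

Firm B best-responds to each possible Firm A move:
- Low: BR = Z, leader payoff 1.
- Mid: BR = Y, leader payoff 0.
- High: BR = X, leader payoff 6.
Firm A's induced payoffs are 1, 0, 6, so Firm A commits to High. Subgame-perfect outcome: (High, X) with payoffs (6, 8).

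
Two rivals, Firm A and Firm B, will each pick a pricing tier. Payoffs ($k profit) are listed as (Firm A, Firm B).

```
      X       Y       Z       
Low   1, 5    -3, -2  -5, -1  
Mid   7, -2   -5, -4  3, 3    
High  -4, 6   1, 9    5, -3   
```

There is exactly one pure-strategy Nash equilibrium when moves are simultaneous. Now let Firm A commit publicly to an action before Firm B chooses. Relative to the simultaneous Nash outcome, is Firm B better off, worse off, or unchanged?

worse off

Work backward from Firm B's decision.
- Low → Firm B plays X (best of 5, -2, -1); Firm A gets 1.
- Mid → Firm B plays Z (best of -2, -4, 3); Firm A gets 3.
- High → Firm B plays Y (best of 6, 9, -3); Firm A gets 1.
Firm A's induced payoffs are 1, 3, 1, so Firm A commits to Mid. Subgame-perfect outcome: (Mid, Z) with payoffs (3, 3).
Under simultaneous play:
Firm A's best replies: X→Mid; Y→High; Z→High.
Firm B's best replies: Low→X; Mid→Z; High→Y.
The unique mutual best reply is (High, Y), giving (1, 9).
Firm B earns 3 sequentially versus 9 at the Nash outcome: worse off.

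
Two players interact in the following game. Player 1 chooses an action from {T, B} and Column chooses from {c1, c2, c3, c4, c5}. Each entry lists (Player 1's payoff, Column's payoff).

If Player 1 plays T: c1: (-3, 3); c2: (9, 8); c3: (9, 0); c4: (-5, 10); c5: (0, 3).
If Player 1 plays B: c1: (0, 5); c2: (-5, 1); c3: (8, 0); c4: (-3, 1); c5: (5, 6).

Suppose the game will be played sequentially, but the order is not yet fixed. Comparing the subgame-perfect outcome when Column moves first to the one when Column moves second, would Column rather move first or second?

If Player 1 leads: Column's best replies are T→c4, B→c5; Player 1's induced payoffs -5, 5; outcome (B, c5), payoffs (5, 6).
If Column leads: Player 1's best replies are c1→B, c2→T, c3→T, c4→B, c5→B; Column's induced payoffs 5, 8, 0, 1, 6; outcome (T, c2), payoffs (9, 8).
Column gets 8 moving first and 6 moving second, so Column prefers to move first.

first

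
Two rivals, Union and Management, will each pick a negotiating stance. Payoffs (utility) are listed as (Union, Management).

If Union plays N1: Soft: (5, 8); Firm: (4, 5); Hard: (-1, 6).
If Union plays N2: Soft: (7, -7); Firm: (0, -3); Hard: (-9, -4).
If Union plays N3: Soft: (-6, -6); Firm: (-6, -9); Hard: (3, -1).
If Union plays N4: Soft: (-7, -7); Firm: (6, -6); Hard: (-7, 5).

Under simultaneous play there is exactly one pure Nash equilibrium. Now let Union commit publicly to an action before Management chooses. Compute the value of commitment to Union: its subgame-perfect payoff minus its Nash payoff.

2

Backward induction with Union moving first.
- N1 → Management plays Soft (best of 8, 5, 6); Union gets 5.
- N2 → Management plays Firm (best of -7, -3, -4); Union gets 0.
- N3 → Management plays Hard (best of -6, -9, -1); Union gets 3.
- N4 → Management plays Hard (best of -7, -6, 5); Union gets -7.
Union's induced payoffs are 5, 0, 3, -7, so Union commits to N1. Subgame-perfect outcome: (N1, Soft) with payoffs (5, 8).
Now find the simultaneous Nash equilibrium.
Union's best replies: Soft→N2; Firm→N4; Hard→N3.
Management's best replies: N1→Soft; N2→Firm; N3→Hard; N4→Hard.
Only (N3, Hard) has each player best-responding; Nash payoffs (3, -1).
Union's commitment gain: 5 − 3 = 2.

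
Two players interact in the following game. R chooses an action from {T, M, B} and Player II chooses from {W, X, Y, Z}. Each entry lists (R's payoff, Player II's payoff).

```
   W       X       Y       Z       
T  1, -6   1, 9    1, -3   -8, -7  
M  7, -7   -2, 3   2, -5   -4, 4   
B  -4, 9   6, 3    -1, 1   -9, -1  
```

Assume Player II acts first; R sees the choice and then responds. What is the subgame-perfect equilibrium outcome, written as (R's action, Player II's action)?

Solve by backward induction (Player II leads).
- W: R compares 1, 7, -4 and picks M; Player II would get -7.
- X: R compares 1, -2, 6 and picks B; Player II would get 3.
- Y: R compares 1, 2, -1 and picks M; Player II would get -5.
- Z: R compares -8, -4, -9 and picks M; Player II would get 4.
Player II's induced payoffs are -7, 3, -5, 4, so Player II commits to Z. Subgame-perfect outcome: (M, Z) with payoffs (-4, 4).

(M, Z)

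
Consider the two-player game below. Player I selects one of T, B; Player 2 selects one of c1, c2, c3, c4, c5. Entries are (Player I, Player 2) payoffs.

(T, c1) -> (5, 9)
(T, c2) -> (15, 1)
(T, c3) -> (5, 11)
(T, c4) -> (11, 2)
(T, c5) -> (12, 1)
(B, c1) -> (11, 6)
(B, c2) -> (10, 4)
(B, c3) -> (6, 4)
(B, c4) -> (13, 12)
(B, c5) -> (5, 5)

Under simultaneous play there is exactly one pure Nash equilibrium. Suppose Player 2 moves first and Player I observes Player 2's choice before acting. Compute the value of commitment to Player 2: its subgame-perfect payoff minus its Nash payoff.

Backward induction with Player 2 moving first.
- c1 → Player I plays B (best of 5, 11); Player 2 gets 6.
- c2 → Player I plays T (best of 15, 10); Player 2 gets 1.
- c3 → Player I plays B (best of 5, 6); Player 2 gets 4.
- c4 → Player I plays B (best of 11, 13); Player 2 gets 12.
- c5 → Player I plays T (best of 12, 5); Player 2 gets 1.
Among 6, 1, 4, 12, 1, the best is 12 at c4. Subgame-perfect outcome: (B, c4) with payoffs (13, 12).
Now find the simultaneous Nash equilibrium.
Player I's best replies: c1→B; c2→T; c3→B; c4→B; c5→T.
Player 2's best replies: T→c3; B→c4.
The unique mutual best reply is (B, c4), giving (13, 12).
Player 2's commitment gain: 12 − 12 = 0.

0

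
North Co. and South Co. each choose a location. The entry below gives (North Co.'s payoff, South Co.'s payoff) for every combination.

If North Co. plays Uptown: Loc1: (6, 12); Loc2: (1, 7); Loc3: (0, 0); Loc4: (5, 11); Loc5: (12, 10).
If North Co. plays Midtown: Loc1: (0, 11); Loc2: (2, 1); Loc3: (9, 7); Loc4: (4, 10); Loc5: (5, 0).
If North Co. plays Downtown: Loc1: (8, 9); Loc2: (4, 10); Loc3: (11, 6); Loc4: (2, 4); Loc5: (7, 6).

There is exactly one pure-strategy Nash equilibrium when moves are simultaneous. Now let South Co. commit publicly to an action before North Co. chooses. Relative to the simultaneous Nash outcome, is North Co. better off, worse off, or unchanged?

Solve by backward induction (South Co. leads).
- Loc1: North Co. compares 6, 0, 8 and picks Downtown; South Co. would get 9.
- Loc2: North Co. compares 1, 2, 4 and picks Downtown; South Co. would get 10.
- Loc3: North Co. compares 0, 9, 11 and picks Downtown; South Co. would get 6.
- Loc4: North Co. compares 5, 4, 2 and picks Uptown; South Co. would get 11.
- Loc5: North Co. compares 12, 5, 7 and picks Uptown; South Co. would get 10.
Maximizing over 9, 10, 6, 11, 10, South Co. chooses Loc4. Subgame-perfect outcome: (Uptown, Loc4) with payoffs (5, 11).
Now find the simultaneous Nash equilibrium.
North Co.'s best replies: Loc1→Downtown; Loc2→Downtown; Loc3→Downtown; Loc4→Uptown; Loc5→Uptown.
South Co.'s best replies: Uptown→Loc1; Midtown→Loc1; Downtown→Loc2.
Only (Downtown, Loc2) has each player best-responding; Nash payoffs (4, 10).
North Co. earns 5 sequentially versus 4 at the Nash outcome: better off.

better off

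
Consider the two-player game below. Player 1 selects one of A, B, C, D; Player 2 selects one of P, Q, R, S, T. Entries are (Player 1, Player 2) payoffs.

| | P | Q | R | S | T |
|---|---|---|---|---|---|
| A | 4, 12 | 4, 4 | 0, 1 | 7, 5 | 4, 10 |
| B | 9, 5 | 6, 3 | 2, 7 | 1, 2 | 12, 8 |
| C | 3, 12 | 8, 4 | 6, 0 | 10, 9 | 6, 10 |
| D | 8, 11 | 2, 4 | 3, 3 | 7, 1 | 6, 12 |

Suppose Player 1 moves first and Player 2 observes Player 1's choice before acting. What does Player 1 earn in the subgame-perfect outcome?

Backward induction with Player 1 moving first.
- A: Player 2 compares 12, 4, 1, 5, 10 and picks P; Player 1 would get 4.
- B: Player 2 compares 5, 3, 7, 2, 8 and picks T; Player 1 would get 12.
- C: Player 2 compares 12, 4, 0, 9, 10 and picks P; Player 1 would get 3.
- D: Player 2 compares 11, 4, 3, 1, 12 and picks T; Player 1 would get 6.
Player 1's induced payoffs are 4, 12, 3, 6, so Player 1 commits to B. Subgame-perfect outcome: (B, T) with payoffs (12, 8).

12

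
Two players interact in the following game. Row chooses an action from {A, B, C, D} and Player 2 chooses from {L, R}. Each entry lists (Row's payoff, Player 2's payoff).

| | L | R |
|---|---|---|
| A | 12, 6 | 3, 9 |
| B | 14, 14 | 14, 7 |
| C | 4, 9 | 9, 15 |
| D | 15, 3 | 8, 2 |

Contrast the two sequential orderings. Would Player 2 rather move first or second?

first

If Row leads: Player 2's best replies are A→R, B→L, C→R, D→L; Row's induced payoffs 3, 14, 9, 15; outcome (D, L), payoffs (15, 3).
If Player 2 leads: Row's best replies are L→D, R→B; Player 2's induced payoffs 3, 7; outcome (B, R), payoffs (14, 7).
Player 2 gets 7 moving first and 3 moving second, so Player 2 prefers to move first.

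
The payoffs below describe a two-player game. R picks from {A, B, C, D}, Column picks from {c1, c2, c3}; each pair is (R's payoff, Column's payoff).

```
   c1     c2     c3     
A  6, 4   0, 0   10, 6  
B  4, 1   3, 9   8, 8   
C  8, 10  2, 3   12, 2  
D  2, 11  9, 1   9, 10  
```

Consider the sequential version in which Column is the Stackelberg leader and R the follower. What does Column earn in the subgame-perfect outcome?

Work backward from R's decision.
- c1 → R plays C (best of 6, 4, 8, 2); Column gets 10.
- c2 → R plays D (best of 0, 3, 2, 9); Column gets 1.
- c3 → R plays C (best of 10, 8, 12, 9); Column gets 2.
Among 10, 1, 2, the best is 10 at c1. Subgame-perfect outcome: (C, c1) with payoffs (8, 10).

10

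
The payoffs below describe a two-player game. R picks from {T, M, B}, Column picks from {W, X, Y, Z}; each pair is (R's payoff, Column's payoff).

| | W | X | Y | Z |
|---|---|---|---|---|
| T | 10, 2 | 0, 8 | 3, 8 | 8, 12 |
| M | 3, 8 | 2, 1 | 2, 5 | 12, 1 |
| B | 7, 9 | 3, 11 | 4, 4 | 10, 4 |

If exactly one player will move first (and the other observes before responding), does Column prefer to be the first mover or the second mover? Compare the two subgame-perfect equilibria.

second

If R leads: Column's best replies are T→Z, M→W, B→X; R's induced payoffs 8, 3, 3; outcome (T, Z), payoffs (8, 12).
If Column leads: R's best replies are W→T, X→B, Y→B, Z→M; Column's induced payoffs 2, 11, 4, 1; outcome (B, X), payoffs (3, 11).
Column gets 11 moving first and 12 moving second, so Column prefers to move second.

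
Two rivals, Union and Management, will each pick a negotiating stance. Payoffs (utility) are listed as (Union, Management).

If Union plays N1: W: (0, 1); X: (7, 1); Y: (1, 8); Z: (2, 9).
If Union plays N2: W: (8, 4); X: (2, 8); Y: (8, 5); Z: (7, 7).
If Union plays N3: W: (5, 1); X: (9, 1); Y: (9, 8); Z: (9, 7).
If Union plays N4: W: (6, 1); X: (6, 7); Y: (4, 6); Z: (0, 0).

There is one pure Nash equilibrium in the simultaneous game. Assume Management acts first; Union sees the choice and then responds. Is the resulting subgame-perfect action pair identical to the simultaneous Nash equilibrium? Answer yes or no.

yes

Union best-responds to each possible Management move:
- W: Union compares 0, 8, 5, 6 and picks N2; Management would get 4.
- X: Union compares 7, 2, 9, 6 and picks N3; Management would get 1.
- Y: Union compares 1, 8, 9, 4 and picks N3; Management would get 8.
- Z: Union compares 2, 7, 9, 0 and picks N3; Management would get 7.
Management's induced payoffs are 4, 1, 8, 7, so Management commits to Y. Subgame-perfect outcome: (N3, Y) with payoffs (9, 8).
For the simultaneous game, intersect best replies.
Union's best replies: W→N2; X→N3; Y→N3; Z→N3.
Management's best replies: N1→Z; N2→X; N3→Y; N4→X.
The unique mutual best reply is (N3, Y), giving (9, 8).
Sequential outcome (N3, Y) coincides with the Nash profile (N3, Y).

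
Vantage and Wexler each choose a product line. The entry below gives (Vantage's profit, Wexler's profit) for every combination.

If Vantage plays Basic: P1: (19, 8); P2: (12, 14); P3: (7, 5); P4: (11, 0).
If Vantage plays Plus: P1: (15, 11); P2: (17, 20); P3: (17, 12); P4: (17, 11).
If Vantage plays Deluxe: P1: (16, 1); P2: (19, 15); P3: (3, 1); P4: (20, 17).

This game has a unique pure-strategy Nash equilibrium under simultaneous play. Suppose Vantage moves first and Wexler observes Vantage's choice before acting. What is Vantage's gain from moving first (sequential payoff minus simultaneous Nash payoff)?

Backward induction with Vantage moving first.
- Basic → Wexler plays P2 (best of 8, 14, 5, 0); Vantage gets 12.
- Plus → Wexler plays P2 (best of 11, 20, 12, 11); Vantage gets 17.
- Deluxe → Wexler plays P4 (best of 1, 15, 1, 17); Vantage gets 20.
Among 12, 17, 20, the best is 20 at Deluxe. Subgame-perfect outcome: (Deluxe, P4) with payoffs (20, 17).
Now find the simultaneous Nash equilibrium.
Vantage's best replies: P1→Basic; P2→Deluxe; P3→Plus; P4→Deluxe.
Wexler's best replies: Basic→P2; Plus→P2; Deluxe→P4.
The unique mutual best reply is (Deluxe, P4), giving (20, 17).
Vantage's commitment gain: 20 − 20 = 0.

0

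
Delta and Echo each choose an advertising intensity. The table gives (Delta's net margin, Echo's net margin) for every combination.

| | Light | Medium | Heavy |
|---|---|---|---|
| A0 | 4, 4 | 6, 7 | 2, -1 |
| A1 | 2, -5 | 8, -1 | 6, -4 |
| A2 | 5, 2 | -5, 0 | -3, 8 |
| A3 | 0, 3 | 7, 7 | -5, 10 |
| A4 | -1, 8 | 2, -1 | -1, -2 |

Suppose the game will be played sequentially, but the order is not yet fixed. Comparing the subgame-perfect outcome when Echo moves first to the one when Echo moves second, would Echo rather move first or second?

first

If Delta leads: Echo's best replies are A0→Medium, A1→Medium, A2→Heavy, A3→Heavy, A4→Light; Delta's induced payoffs 6, 8, -3, -5, -1; outcome (A1, Medium), payoffs (8, -1).
If Echo leads: Delta's best replies are Light→A2, Medium→A1, Heavy→A1; Echo's induced payoffs 2, -1, -4; outcome (A2, Light), payoffs (5, 2).
Echo gets 2 moving first and -1 moving second, so Echo prefers to move first.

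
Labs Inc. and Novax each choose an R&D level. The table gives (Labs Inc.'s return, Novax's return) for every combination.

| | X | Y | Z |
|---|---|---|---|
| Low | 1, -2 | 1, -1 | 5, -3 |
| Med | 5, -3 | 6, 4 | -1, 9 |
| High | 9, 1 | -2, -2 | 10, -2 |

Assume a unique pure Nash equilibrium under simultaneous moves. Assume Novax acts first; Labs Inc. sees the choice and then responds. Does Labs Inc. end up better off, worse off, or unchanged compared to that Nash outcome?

worse off

Solve by backward induction (Novax leads).
- X: Labs Inc. compares 1, 5, 9 and picks High; Novax would get 1.
- Y: Labs Inc. compares 1, 6, -2 and picks Med; Novax would get 4.
- Z: Labs Inc. compares 5, -1, 10 and picks High; Novax would get -2.
Among 1, 4, -2, the best is 4 at Y. Subgame-perfect outcome: (Med, Y) with payoffs (6, 4).
Now find the simultaneous Nash equilibrium.
Labs Inc.'s best replies: X→High; Y→Med; Z→High.
Novax's best replies: Low→Y; Med→Z; High→X.
The unique mutual best reply is (High, X), giving (9, 1).
Labs Inc. earns 6 sequentially versus 9 at the Nash outcome: worse off.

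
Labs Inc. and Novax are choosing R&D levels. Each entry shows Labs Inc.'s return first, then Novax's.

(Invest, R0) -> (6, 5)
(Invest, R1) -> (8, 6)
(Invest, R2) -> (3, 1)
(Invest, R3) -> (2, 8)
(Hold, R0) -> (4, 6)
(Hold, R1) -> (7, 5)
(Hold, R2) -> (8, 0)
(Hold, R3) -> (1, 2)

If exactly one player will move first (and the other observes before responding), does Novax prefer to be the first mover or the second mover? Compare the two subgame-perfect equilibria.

If Labs Inc. leads: Novax's best replies are Invest→R3, Hold→R0; Labs Inc.'s induced payoffs 2, 4; outcome (Hold, R0), payoffs (4, 6).
If Novax leads: Labs Inc.'s best replies are R0→Invest, R1→Invest, R2→Hold, R3→Invest; Novax's induced payoffs 5, 6, 0, 8; outcome (Invest, R3), payoffs (2, 8).
Novax gets 8 moving first and 6 moving second, so Novax prefers to move first.

first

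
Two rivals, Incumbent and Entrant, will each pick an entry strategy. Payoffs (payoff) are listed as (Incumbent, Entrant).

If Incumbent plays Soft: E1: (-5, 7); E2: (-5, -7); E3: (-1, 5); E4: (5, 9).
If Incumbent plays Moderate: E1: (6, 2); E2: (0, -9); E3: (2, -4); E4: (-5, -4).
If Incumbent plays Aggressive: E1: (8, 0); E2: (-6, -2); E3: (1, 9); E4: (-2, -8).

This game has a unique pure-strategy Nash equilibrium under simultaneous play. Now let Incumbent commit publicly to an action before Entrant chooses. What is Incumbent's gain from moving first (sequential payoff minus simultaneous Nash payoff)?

Backward induction with Incumbent moving first.
- Soft → Entrant plays E4 (best of 7, -7, 5, 9); Incumbent gets 5.
- Moderate → Entrant plays E1 (best of 2, -9, -4, -4); Incumbent gets 6.
- Aggressive → Entrant plays E3 (best of 0, -2, 9, -8); Incumbent gets 1.
Maximizing over 5, 6, 1, Incumbent chooses Moderate. Subgame-perfect outcome: (Moderate, E1) with payoffs (6, 2).
Under simultaneous play:
Incumbent's best replies: E1→Aggressive; E2→Moderate; E3→Moderate; E4→Soft.
Entrant's best replies: Soft→E4; Moderate→E1; Aggressive→E3.
Only (Soft, E4) has each player best-responding; Nash payoffs (5, 9).
Incumbent's commitment gain: 6 − 5 = 1.

1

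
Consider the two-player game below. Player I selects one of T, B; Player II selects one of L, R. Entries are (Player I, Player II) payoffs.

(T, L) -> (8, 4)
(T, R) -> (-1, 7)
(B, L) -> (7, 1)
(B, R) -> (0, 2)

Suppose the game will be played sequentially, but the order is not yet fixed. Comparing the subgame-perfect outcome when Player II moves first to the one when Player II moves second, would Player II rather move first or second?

first

If Player I leads: Player II's best replies are T→R, B→R; Player I's induced payoffs -1, 0; outcome (B, R), payoffs (0, 2).
If Player II leads: Player I's best replies are L→T, R→B; Player II's induced payoffs 4, 2; outcome (T, L), payoffs (8, 4).
Player II gets 4 moving first and 2 moving second, so Player II prefers to move first.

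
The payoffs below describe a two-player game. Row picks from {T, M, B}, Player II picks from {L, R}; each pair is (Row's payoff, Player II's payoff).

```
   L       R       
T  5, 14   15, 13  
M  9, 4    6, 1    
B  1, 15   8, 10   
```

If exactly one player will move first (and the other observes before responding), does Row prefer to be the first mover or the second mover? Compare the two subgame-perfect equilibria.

second

If Row leads: Player II's best replies are T→L, M→L, B→L; Row's induced payoffs 5, 9, 1; outcome (M, L), payoffs (9, 4).
If Player II leads: Row's best replies are L→M, R→T; Player II's induced payoffs 4, 13; outcome (T, R), payoffs (15, 13).
Row gets 9 moving first and 15 moving second, so Row prefers to move second.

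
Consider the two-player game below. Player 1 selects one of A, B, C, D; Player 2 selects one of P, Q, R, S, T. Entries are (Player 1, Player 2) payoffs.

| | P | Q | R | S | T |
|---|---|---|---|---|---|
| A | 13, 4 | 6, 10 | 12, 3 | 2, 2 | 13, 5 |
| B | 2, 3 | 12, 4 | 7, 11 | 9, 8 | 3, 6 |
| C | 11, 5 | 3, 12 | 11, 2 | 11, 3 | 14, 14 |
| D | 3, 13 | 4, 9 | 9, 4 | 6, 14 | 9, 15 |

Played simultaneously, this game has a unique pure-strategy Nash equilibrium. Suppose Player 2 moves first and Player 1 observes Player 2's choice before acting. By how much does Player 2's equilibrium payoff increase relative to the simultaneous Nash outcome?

Solve by backward induction (Player 2 leads).
- P → Player 1 plays A (best of 13, 2, 11, 3); Player 2 gets 4.
- Q → Player 1 plays B (best of 6, 12, 3, 4); Player 2 gets 4.
- R → Player 1 plays A (best of 12, 7, 11, 9); Player 2 gets 3.
- S → Player 1 plays C (best of 2, 9, 11, 6); Player 2 gets 3.
- T → Player 1 plays C (best of 13, 3, 14, 9); Player 2 gets 14.
Maximizing over 4, 4, 3, 3, 14, Player 2 chooses T. Subgame-perfect outcome: (C, T) with payoffs (14, 14).
For the simultaneous game, intersect best replies.
Player 1's best replies: P→A; Q→B; R→A; S→C; T→C.
Player 2's best replies: A→Q; B→R; C→T; D→T.
The unique mutual best reply is (C, T), giving (14, 14).
Player 2's commitment gain: 14 − 14 = 0.

0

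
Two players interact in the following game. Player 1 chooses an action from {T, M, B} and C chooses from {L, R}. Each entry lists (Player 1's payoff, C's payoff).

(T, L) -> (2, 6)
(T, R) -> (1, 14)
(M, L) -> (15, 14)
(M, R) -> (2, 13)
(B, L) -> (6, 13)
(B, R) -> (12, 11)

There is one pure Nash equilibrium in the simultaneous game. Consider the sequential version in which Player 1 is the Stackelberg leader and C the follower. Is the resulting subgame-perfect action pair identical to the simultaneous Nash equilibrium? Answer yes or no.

yes

C best-responds to each possible Player 1 move:
- T: BR = R, leader payoff 1.
- M: BR = L, leader payoff 15.
- B: BR = L, leader payoff 6.
Among 1, 15, 6, the best is 15 at M. Subgame-perfect outcome: (M, L) with payoffs (15, 14).
Under simultaneous play:
Player 1's best replies: L→M; R→B.
C's best replies: T→R; M→L; B→L.
Only (M, L) has each player best-responding; Nash payoffs (15, 14).
Sequential outcome (M, L) coincides with the Nash profile (M, L).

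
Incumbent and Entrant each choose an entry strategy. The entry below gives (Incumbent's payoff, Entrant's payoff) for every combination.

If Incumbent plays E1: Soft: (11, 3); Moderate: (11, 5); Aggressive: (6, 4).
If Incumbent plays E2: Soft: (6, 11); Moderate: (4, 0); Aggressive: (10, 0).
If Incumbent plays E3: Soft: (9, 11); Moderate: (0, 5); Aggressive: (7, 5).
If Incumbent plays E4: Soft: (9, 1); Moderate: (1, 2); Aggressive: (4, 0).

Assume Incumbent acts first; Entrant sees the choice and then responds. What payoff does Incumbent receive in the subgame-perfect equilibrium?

Entrant best-responds to each possible Incumbent move:
- E1: Entrant compares 3, 5, 4 and picks Moderate; Incumbent would get 11.
- E2: Entrant compares 11, 0, 0 and picks Soft; Incumbent would get 6.
- E3: Entrant compares 11, 5, 5 and picks Soft; Incumbent would get 9.
- E4: Entrant compares 1, 2, 0 and picks Moderate; Incumbent would get 1.
Incumbent's induced payoffs are 11, 6, 9, 1, so Incumbent commits to E1. Subgame-perfect outcome: (E1, Moderate) with payoffs (11, 5).

11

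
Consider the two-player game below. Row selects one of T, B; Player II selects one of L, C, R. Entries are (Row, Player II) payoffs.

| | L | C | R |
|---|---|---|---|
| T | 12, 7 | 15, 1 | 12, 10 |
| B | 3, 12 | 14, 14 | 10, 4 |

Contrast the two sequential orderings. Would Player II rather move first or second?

second

If Row leads: Player II's best replies are T→R, B→C; Row's induced payoffs 12, 14; outcome (B, C), payoffs (14, 14).
If Player II leads: Row's best replies are L→T, C→T, R→T; Player II's induced payoffs 7, 1, 10; outcome (T, R), payoffs (12, 10).
Player II gets 10 moving first and 14 moving second, so Player II prefers to move second.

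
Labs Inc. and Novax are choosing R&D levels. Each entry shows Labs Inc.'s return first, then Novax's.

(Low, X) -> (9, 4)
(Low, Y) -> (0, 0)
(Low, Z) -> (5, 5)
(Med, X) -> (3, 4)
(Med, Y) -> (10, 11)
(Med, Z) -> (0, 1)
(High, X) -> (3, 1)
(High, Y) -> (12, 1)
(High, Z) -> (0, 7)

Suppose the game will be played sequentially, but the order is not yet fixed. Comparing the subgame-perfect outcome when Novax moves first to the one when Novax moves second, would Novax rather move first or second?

second

If Labs Inc. leads: Novax's best replies are Low→Z, Med→Y, High→Z; Labs Inc.'s induced payoffs 5, 10, 0; outcome (Med, Y), payoffs (10, 11).
If Novax leads: Labs Inc.'s best replies are X→Low, Y→High, Z→Low; Novax's induced payoffs 4, 1, 5; outcome (Low, Z), payoffs (5, 5).
Novax gets 5 moving first and 11 moving second, so Novax prefers to move second.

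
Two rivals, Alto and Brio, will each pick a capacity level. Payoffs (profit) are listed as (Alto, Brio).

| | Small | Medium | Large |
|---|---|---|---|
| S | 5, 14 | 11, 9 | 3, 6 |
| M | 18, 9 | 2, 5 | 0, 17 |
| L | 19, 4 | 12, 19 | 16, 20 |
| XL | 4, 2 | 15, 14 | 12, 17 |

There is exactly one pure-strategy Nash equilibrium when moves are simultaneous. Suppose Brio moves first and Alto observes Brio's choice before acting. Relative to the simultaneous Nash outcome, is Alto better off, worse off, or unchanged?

unchanged

Solve by backward induction (Brio leads).
- Small: Alto compares 5, 18, 19, 4 and picks L; Brio would get 4.
- Medium: Alto compares 11, 2, 12, 15 and picks XL; Brio would get 14.
- Large: Alto compares 3, 0, 16, 12 and picks L; Brio would get 20.
Brio's induced payoffs are 4, 14, 20, so Brio commits to Large. Subgame-perfect outcome: (L, Large) with payoffs (16, 20).
For the simultaneous game, intersect best replies.
Alto's best replies: Small→L; Medium→XL; Large→L.
Brio's best replies: S→Small; M→Large; L→Large; XL→Large.
The unique mutual best reply is (L, Large), giving (16, 20).
Alto earns 16 sequentially versus 16 at the Nash outcome: unchanged.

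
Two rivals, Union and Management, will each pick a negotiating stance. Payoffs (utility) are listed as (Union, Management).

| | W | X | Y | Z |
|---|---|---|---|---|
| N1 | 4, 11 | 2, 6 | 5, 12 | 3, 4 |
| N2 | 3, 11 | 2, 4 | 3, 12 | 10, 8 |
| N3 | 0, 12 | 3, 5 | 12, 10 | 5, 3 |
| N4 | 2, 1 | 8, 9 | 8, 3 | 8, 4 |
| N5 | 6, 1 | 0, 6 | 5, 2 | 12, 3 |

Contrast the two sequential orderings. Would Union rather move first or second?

If Union leads: Management's best replies are N1→Y, N2→Y, N3→W, N4→X, N5→X; Union's induced payoffs 5, 3, 0, 8, 0; outcome (N4, X), payoffs (8, 9).
If Management leads: Union's best replies are W→N5, X→N4, Y→N3, Z→N5; Management's induced payoffs 1, 9, 10, 3; outcome (N3, Y), payoffs (12, 10).
Union gets 8 moving first and 12 moving second, so Union prefers to move second.

second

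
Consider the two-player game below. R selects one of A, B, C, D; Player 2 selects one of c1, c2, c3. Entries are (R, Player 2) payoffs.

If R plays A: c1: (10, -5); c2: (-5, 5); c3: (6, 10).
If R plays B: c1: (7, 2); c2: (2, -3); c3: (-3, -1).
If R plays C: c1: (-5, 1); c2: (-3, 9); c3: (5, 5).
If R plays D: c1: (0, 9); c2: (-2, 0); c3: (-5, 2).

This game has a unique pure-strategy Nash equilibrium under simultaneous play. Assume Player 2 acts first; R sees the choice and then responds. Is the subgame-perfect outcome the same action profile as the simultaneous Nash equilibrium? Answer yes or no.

Backward induction with Player 2 moving first.
- c1: R compares 10, 7, -5, 0 and picks A; Player 2 would get -5.
- c2: R compares -5, 2, -3, -2 and picks B; Player 2 would get -3.
- c3: R compares 6, -3, 5, -5 and picks A; Player 2 would get 10.
Player 2's induced payoffs are -5, -3, 10, so Player 2 commits to c3. Subgame-perfect outcome: (A, c3) with payoffs (6, 10).
For the simultaneous game, intersect best replies.
R's best replies: c1→A; c2→B; c3→A.
Player 2's best replies: A→c3; B→c1; C→c2; D→c1.
The unique mutual best reply is (A, c3), giving (6, 10).
Sequential outcome (A, c3) coincides with the Nash profile (A, c3).

yes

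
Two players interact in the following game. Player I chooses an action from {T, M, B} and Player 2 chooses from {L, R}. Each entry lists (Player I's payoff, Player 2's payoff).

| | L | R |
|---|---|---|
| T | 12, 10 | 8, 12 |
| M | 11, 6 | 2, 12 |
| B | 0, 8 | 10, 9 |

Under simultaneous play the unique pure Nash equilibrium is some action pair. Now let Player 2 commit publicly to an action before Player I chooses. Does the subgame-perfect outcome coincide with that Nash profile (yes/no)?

Player I best-responds to each possible Player 2 move:
- L: Player I compares 12, 11, 0 and picks T; Player 2 would get 10.
- R: Player I compares 8, 2, 10 and picks B; Player 2 would get 9.
Maximizing over 10, 9, Player 2 chooses L. Subgame-perfect outcome: (T, L) with payoffs (12, 10).
For the simultaneous game, intersect best replies.
Player I's best replies: L→T; R→B.
Player 2's best replies: T→R; M→R; B→R.
Only (B, R) has each player best-responding; Nash payoffs (10, 9).
Sequential outcome (T, L) differs from the Nash profile (B, R).

no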